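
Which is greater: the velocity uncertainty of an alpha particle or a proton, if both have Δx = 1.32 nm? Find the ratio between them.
The proton has the larger minimum velocity uncertainty, by a ratio of 4.0.

For both particles, Δp_min = ℏ/(2Δx) = 3.995e-26 kg·m/s (same for both).

The velocity uncertainty is Δv = Δp/m:
- alpha particle: Δv = 3.995e-26 / 6.645e-27 = 6.012e+00 m/s = 6.012 m/s
- proton: Δv = 3.995e-26 / 1.673e-27 = 2.388e+01 m/s = 23.882 m/s

Ratio: 2.388e+01 / 6.012e+00 = 4.0

The lighter particle has larger velocity uncertainty because Δv ∝ 1/m.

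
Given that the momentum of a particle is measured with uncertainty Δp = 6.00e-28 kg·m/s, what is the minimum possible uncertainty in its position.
87.881 nm

Using the Heisenberg uncertainty principle:
ΔxΔp ≥ ℏ/2

The minimum uncertainty in position is:
Δx_min = ℏ/(2Δp)
Δx_min = (1.055e-34 J·s) / (2 × 6.000e-28 kg·m/s)
Δx_min = 8.788e-08 m = 87.881 nm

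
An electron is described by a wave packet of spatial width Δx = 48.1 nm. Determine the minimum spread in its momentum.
1.096 × 10^-27 kg·m/s

For a wave packet, the spatial width Δx and momentum spread Δp are related by the uncertainty principle:
ΔxΔp ≥ ℏ/2

The minimum momentum spread is:
Δp_min = ℏ/(2Δx)
Δp_min = (1.055e-34 J·s) / (2 × 4.810e-08 m)
Δp_min = 1.096e-27 kg·m/s

A wave packet cannot have both a well-defined position and well-defined momentum.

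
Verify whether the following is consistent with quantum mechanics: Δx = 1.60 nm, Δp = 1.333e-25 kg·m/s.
Yes, it satisfies the uncertainty principle.

Calculate the product ΔxΔp:
ΔxΔp = (1.600e-09 m) × (1.333e-25 kg·m/s)
ΔxΔp = 2.133e-34 J·s

Compare to the minimum allowed value ℏ/2:
ℏ/2 = 5.273e-35 J·s

Since ΔxΔp = 2.133e-34 J·s ≥ 5.273e-35 J·s = ℏ/2,
the measurement satisfies the uncertainty principle.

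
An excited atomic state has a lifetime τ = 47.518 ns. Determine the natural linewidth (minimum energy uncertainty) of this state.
6.926 neV

Using the energy-time uncertainty principle:
ΔEΔt ≥ ℏ/2

The lifetime τ represents the time uncertainty Δt.
The natural linewidth (minimum energy uncertainty) is:

ΔE = ℏ/(2τ)
ΔE = (1.055e-34 J·s) / (2 × 4.752e-08 s)
ΔE = 1.110e-27 J = 6.926 neV

This natural linewidth limits the precision of spectroscopic measurements.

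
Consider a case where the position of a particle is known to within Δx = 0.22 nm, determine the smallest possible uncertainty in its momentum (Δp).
2.397 × 10^-25 kg·m/s

Using the Heisenberg uncertainty principle:
ΔxΔp ≥ ℏ/2

The minimum uncertainty in momentum is:
Δp_min = ℏ/(2Δx)
Δp_min = (1.055e-34 J·s) / (2 × 2.200e-10 m)
Δp_min = 2.397e-25 kg·m/s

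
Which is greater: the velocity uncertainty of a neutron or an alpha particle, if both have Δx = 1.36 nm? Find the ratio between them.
The neutron has the larger minimum velocity uncertainty, by a ratio of 4.0.

For both particles, Δp_min = ℏ/(2Δx) = 3.877e-26 kg·m/s (same for both).

The velocity uncertainty is Δv = Δp/m:
- neutron: Δv = 3.877e-26 / 1.675e-27 = 2.315e+01 m/s = 23.148 m/s
- alpha particle: Δv = 3.877e-26 / 6.645e-27 = 5.835e+00 m/s = 5.835 m/s

Ratio: 2.315e+01 / 5.835e+00 = 4.0

The lighter particle has larger velocity uncertainty because Δv ∝ 1/m.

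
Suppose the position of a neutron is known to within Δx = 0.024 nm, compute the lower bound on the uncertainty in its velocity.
1.312 km/s

Using the Heisenberg uncertainty principle and Δp = mΔv:
ΔxΔp ≥ ℏ/2
Δx(mΔv) ≥ ℏ/2

The minimum uncertainty in velocity is:
Δv_min = ℏ/(2mΔx)
Δv_min = (1.055e-34 J·s) / (2 × 1.675e-27 kg × 2.400e-11 m)
Δv_min = 1.312e+03 m/s = 1.312 km/s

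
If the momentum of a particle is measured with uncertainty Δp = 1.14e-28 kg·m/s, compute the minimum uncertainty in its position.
462.531 nm

Using the Heisenberg uncertainty principle:
ΔxΔp ≥ ℏ/2

The minimum uncertainty in position is:
Δx_min = ℏ/(2Δp)
Δx_min = (1.055e-34 J·s) / (2 × 1.140e-28 kg·m/s)
Δx_min = 4.625e-07 m = 462.531 nm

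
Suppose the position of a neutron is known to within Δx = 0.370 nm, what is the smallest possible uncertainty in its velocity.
85.084 m/s

Using the Heisenberg uncertainty principle and Δp = mΔv:
ΔxΔp ≥ ℏ/2
Δx(mΔv) ≥ ℏ/2

The minimum uncertainty in velocity is:
Δv_min = ℏ/(2mΔx)
Δv_min = (1.055e-34 J·s) / (2 × 1.675e-27 kg × 3.700e-10 m)
Δv_min = 8.508e+01 m/s = 85.084 m/s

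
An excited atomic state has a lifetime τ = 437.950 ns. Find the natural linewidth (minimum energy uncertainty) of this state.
751.469 peV

Using the energy-time uncertainty principle:
ΔEΔt ≥ ℏ/2

The lifetime τ represents the time uncertainty Δt.
The natural linewidth (minimum energy uncertainty) is:

ΔE = ℏ/(2τ)
ΔE = (1.055e-34 J·s) / (2 × 4.379e-07 s)
ΔE = 1.204e-28 J = 751.469 peV

This natural linewidth limits the precision of spectroscopic measurements.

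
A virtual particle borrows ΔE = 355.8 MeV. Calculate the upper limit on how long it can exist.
9.250 × 10^-25 s

Using the energy-time uncertainty principle:
ΔEΔt ≥ ℏ/2

For a virtual particle borrowing energy ΔE, the maximum lifetime is:
Δt_max = ℏ/(2ΔE)

Converting energy:
ΔE = 355.8 MeV = 5.701e-11 J

Δt_max = (1.055e-34 J·s) / (2 × 5.701e-11 J)
Δt_max = 9.250e-25 s = 9.250 × 10^-25 s

Virtual particles with higher borrowed energy exist for shorter times.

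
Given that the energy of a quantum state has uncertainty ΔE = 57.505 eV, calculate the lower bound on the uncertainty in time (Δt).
5.723 as

Using the energy-time uncertainty principle:
ΔEΔt ≥ ℏ/2

The minimum uncertainty in time is:
Δt_min = ℏ/(2ΔE)
Δt_min = (1.055e-34 J·s) / (2 × 9.213e-18 J)
Δt_min = 5.723e-18 s = 5.723 as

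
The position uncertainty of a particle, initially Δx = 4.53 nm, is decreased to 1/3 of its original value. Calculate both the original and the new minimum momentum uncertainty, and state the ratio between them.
Original Δp_min = 1.164 × 10^-26 kg·m/s; new Δp'_min = 3.492 × 10^-26 kg·m/s; ratio Δp'_min/Δp_min = 3.

From the uncertainty principle ΔxΔp ≥ ℏ/2, the minimum momentum uncertainty is Δp_min = ℏ/(2Δx).

Original (Δx = 4.53 nm = 4.530e-09 m):
Δp_min = (1.055e-34 J·s)/(2 × 4.530e-09 m) = 1.164e-26 kg·m/s

When Δx → (1/3)Δx:
Δp'_min = ℏ/(2 × (1/3)Δx) = 3 × ℏ/(2Δx) = 3 × Δp_min
Δp'_min = 3 × 1.164e-26 kg·m/s = 3.492e-26 kg·m/s

Since Δp_min ∝ 1/Δx, when Δx is decreased to 1/3 of its original value, Δp_min increases to 3 times its original value.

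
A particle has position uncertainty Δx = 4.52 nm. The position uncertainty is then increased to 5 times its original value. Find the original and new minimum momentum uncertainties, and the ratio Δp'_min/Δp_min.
Original Δp_min = 1.167 × 10^-26 kg·m/s; new Δp'_min = 2.333 × 10^-27 kg·m/s; ratio Δp'_min/Δp_min = 1/5.

From the uncertainty principle ΔxΔp ≥ ℏ/2, the minimum momentum uncertainty is Δp_min = ℏ/(2Δx).

Original (Δx = 4.52 nm = 4.520e-09 m):
Δp_min = (1.055e-34 J·s)/(2 × 4.520e-09 m) = 1.167e-26 kg·m/s

When Δx → 5Δx:
Δp'_min = ℏ/(2 × 5Δx) = (1/5) × ℏ/(2Δx) = (1/5) × Δp_min
Δp'_min = 1/5 × 1.167e-26 kg·m/s = 2.333e-27 kg·m/s

Since Δp_min ∝ 1/Δx, when Δx is increased to 5 times its original value, Δp_min decreases to 1/5 of its original value.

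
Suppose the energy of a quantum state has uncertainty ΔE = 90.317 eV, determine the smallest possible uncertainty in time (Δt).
3.644 as

Using the energy-time uncertainty principle:
ΔEΔt ≥ ℏ/2

The minimum uncertainty in time is:
Δt_min = ℏ/(2ΔE)
Δt_min = (1.055e-34 J·s) / (2 × 1.447e-17 J)
Δt_min = 3.644e-18 s = 3.644 as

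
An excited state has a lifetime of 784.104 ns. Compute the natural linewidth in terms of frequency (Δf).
101.488 kHz

Using the energy-time uncertainty principle and E = hf:
ΔEΔt ≥ ℏ/2
hΔf·Δt ≥ ℏ/2

The minimum frequency uncertainty is:
Δf = ℏ/(2hτ) = 1/(4πτ)
Δf = 1/(4π × 7.841e-07 s)
Δf = 1.015e+05 Hz = 101.488 kHz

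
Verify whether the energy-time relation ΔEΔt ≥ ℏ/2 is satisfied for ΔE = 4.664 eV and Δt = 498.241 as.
Yes, it satisfies the uncertainty relation.

Calculate the product ΔEΔt:
ΔE = 4.664 eV = 7.473e-19 J
ΔEΔt = (7.473e-19 J) × (4.982e-16 s)
ΔEΔt = 3.723e-34 J·s

Compare to the minimum allowed value ℏ/2:
ℏ/2 = 5.273e-35 J·s

Since ΔEΔt = 3.723e-34 J·s ≥ 5.273e-35 J·s = ℏ/2,
this satisfies the uncertainty relation.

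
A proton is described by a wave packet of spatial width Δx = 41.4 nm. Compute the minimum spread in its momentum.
1.274 × 10^-27 kg·m/s

For a wave packet, the spatial width Δx and momentum spread Δp are related by the uncertainty principle:
ΔxΔp ≥ ℏ/2

The minimum momentum spread is:
Δp_min = ℏ/(2Δx)
Δp_min = (1.055e-34 J·s) / (2 × 4.140e-08 m)
Δp_min = 1.274e-27 kg·m/s

A wave packet cannot have both a well-defined position and well-defined momentum.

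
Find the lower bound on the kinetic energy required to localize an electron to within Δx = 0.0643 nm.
2.304 eV

Localizing a particle requires giving it sufficient momentum uncertainty:

1. From uncertainty principle: Δp ≥ ℏ/(2Δx)
   Δp_min = (1.055e-34 J·s) / (2 × 6.430e-11 m)
   Δp_min = 8.200e-25 kg·m/s

2. This momentum uncertainty corresponds to kinetic energy:
   KE ≈ (Δp)²/(2m) = (8.200e-25)²/(2 × 9.109e-31 kg)
   KE = 3.691e-19 J = 2.304 eV

Tighter localization requires more energy.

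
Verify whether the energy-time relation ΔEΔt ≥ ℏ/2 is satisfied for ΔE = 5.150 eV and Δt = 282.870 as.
Yes, it satisfies the uncertainty relation.

Calculate the product ΔEΔt:
ΔE = 5.150 eV = 8.251e-19 J
ΔEΔt = (8.251e-19 J) × (2.829e-16 s)
ΔEΔt = 2.334e-34 J·s

Compare to the minimum allowed value ℏ/2:
ℏ/2 = 5.273e-35 J·s

Since ΔEΔt = 2.334e-34 J·s ≥ 5.273e-35 J·s = ℏ/2,
this satisfies the uncertainty relation.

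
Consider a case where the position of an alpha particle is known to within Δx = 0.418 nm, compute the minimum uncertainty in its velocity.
18.984 m/s

Using the Heisenberg uncertainty principle and Δp = mΔv:
ΔxΔp ≥ ℏ/2
Δx(mΔv) ≥ ℏ/2

The minimum uncertainty in velocity is:
Δv_min = ℏ/(2mΔx)
Δv_min = (1.055e-34 J·s) / (2 × 6.645e-27 kg × 4.180e-10 m)
Δv_min = 1.898e+01 m/s = 18.984 m/s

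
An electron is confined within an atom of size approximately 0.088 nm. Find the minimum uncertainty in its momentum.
5.992 × 10^-25 kg·m/s

Using the Heisenberg uncertainty principle:
ΔxΔp ≥ ℏ/2

With Δx ≈ L = 8.800e-11 m (the confinement size):
Δp_min = ℏ/(2Δx)
Δp_min = (1.055e-34 J·s) / (2 × 8.800e-11 m)
Δp_min = 5.992e-25 kg·m/s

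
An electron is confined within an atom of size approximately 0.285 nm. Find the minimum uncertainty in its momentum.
1.850 × 10^-25 kg·m/s

Using the Heisenberg uncertainty principle:
ΔxΔp ≥ ℏ/2

With Δx ≈ L = 2.850e-10 m (the confinement size):
Δp_min = ℏ/(2Δx)
Δp_min = (1.055e-34 J·s) / (2 × 2.850e-10 m)
Δp_min = 1.850e-25 kg·m/s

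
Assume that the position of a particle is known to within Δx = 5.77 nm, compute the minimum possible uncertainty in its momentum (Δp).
9.138 × 10^-27 kg·m/s

Using the Heisenberg uncertainty principle:
ΔxΔp ≥ ℏ/2

The minimum uncertainty in momentum is:
Δp_min = ℏ/(2Δx)
Δp_min = (1.055e-34 J·s) / (2 × 5.770e-09 m)
Δp_min = 9.138e-27 kg·m/s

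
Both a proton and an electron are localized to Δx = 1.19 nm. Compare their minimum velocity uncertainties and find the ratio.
The electron has the larger minimum velocity uncertainty, by a ratio of 1836.2.

For both particles, Δp_min = ℏ/(2Δx) = 4.431e-26 kg·m/s (same for both).

The velocity uncertainty is Δv = Δp/m:
- proton: Δv = 4.431e-26 / 1.673e-27 = 2.649e+01 m/s = 26.491 m/s
- electron: Δv = 4.431e-26 / 9.109e-31 = 4.864e+04 m/s = 48.642 km/s

Ratio: 4.864e+04 / 2.649e+01 = 1836.2

The lighter particle has larger velocity uncertainty because Δv ∝ 1/m.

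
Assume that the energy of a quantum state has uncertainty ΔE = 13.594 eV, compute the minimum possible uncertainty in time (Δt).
24.210 as

Using the energy-time uncertainty principle:
ΔEΔt ≥ ℏ/2

The minimum uncertainty in time is:
Δt_min = ℏ/(2ΔE)
Δt_min = (1.055e-34 J·s) / (2 × 2.178e-18 J)
Δt_min = 2.421e-17 s = 24.210 as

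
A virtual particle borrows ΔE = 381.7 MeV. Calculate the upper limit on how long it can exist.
8.622 × 10^-25 s

Using the energy-time uncertainty principle:
ΔEΔt ≥ ℏ/2

For a virtual particle borrowing energy ΔE, the maximum lifetime is:
Δt_max = ℏ/(2ΔE)

Converting energy:
ΔE = 381.7 MeV = 6.116e-11 J

Δt_max = (1.055e-34 J·s) / (2 × 6.116e-11 J)
Δt_max = 8.622e-25 s = 8.622 × 10^-25 s

Virtual particles with higher borrowed energy exist for shorter times.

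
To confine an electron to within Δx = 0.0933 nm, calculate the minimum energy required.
1.094 eV

Localizing a particle requires giving it sufficient momentum uncertainty:

1. From uncertainty principle: Δp ≥ ℏ/(2Δx)
   Δp_min = (1.055e-34 J·s) / (2 × 9.330e-11 m)
   Δp_min = 5.652e-25 kg·m/s

2. This momentum uncertainty corresponds to kinetic energy:
   KE ≈ (Δp)²/(2m) = (5.652e-25)²/(2 × 9.109e-31 kg)
   KE = 1.753e-19 J = 1.094 eV

Tighter localization requires more energy.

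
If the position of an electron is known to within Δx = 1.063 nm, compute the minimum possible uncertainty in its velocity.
54.453 km/s

Using the Heisenberg uncertainty principle and Δp = mΔv:
ΔxΔp ≥ ℏ/2
Δx(mΔv) ≥ ℏ/2

The minimum uncertainty in velocity is:
Δv_min = ℏ/(2mΔx)
Δv_min = (1.055e-34 J·s) / (2 × 9.109e-31 kg × 1.063e-09 m)
Δv_min = 5.445e+04 m/s = 54.453 km/s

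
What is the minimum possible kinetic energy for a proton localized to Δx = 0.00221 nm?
1.062 eV

Localizing a particle requires giving it sufficient momentum uncertainty:

1. From uncertainty principle: Δp ≥ ℏ/(2Δx)
   Δp_min = (1.055e-34 J·s) / (2 × 2.210e-12 m)
   Δp_min = 2.386e-23 kg·m/s

2. This momentum uncertainty corresponds to kinetic energy:
   KE ≈ (Δp)²/(2m) = (2.386e-23)²/(2 × 1.673e-27 kg)
   KE = 1.702e-19 J = 1.062 eV

Tighter localization requires more energy.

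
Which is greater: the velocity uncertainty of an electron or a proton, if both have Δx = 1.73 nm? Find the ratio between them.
The electron has the larger minimum velocity uncertainty, by a ratio of 1836.2.

For both particles, Δp_min = ℏ/(2Δx) = 3.048e-26 kg·m/s (same for both).

The velocity uncertainty is Δv = Δp/m:
- electron: Δv = 3.048e-26 / 9.109e-31 = 3.346e+04 m/s = 33.459 km/s
- proton: Δv = 3.048e-26 / 1.673e-27 = 1.822e+01 m/s = 18.222 m/s

Ratio: 3.346e+04 / 1.822e+01 = 1836.2

The lighter particle has larger velocity uncertainty because Δv ∝ 1/m.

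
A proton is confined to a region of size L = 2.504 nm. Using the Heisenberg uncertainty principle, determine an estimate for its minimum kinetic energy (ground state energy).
827.343 neV

Using the uncertainty principle to estimate ground state energy:

1. The position uncertainty is approximately the confinement size:
   Δx ≈ L = 2.504e-09 m

2. From ΔxΔp ≥ ℏ/2, the minimum momentum uncertainty is:
   Δp ≈ ℏ/(2L) = 2.106e-26 kg·m/s

3. The kinetic energy is approximately:
   KE ≈ (Δp)²/(2m) = (2.106e-26)²/(2 × 1.673e-27 kg)
   KE ≈ 1.326e-25 J = 827.343 neV

This is an order-of-magnitude estimate of the ground state energy.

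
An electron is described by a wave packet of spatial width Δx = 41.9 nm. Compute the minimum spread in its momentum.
1.258 × 10^-27 kg·m/s

For a wave packet, the spatial width Δx and momentum spread Δp are related by the uncertainty principle:
ΔxΔp ≥ ℏ/2

The minimum momentum spread is:
Δp_min = ℏ/(2Δx)
Δp_min = (1.055e-34 J·s) / (2 × 4.190e-08 m)
Δp_min = 1.258e-27 kg·m/s

A wave packet cannot have both a well-defined position and well-defined momentum.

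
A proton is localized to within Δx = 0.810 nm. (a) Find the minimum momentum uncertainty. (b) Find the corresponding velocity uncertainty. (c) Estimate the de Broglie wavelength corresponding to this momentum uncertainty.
(a) Δp_min = 6.510 × 10^-26 kg·m/s
(b) Δv_min = 38.919 m/s
(c) λ_dB = 10.179 nm

Step-by-step:

(a) From the uncertainty principle:
Δp_min = ℏ/(2Δx) = (1.055e-34 J·s)/(2 × 8.100e-10 m) = 6.510e-26 kg·m/s

(b) The velocity uncertainty:
Δv = Δp/m = (6.510e-26 kg·m/s)/(1.673e-27 kg) = 3.892e+01 m/s = 38.919 m/s

(c) The de Broglie wavelength for this momentum:
λ = h/p = (6.626e-34 J·s)/(6.510e-26 kg·m/s) = 1.018e-08 m = 10.179 nm

Note: The de Broglie wavelength is comparable to the localization size, as expected from wave-particle duality.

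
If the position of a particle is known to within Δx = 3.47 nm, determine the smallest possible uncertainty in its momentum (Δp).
1.520 × 10^-26 kg·m/s

Using the Heisenberg uncertainty principle:
ΔxΔp ≥ ℏ/2

The minimum uncertainty in momentum is:
Δp_min = ℏ/(2Δx)
Δp_min = (1.055e-34 J·s) / (2 × 3.470e-09 m)
Δp_min = 1.520e-26 kg·m/s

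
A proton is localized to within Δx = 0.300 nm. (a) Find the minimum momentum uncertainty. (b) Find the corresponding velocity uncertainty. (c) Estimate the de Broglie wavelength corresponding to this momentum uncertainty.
(a) Δp_min = 1.758 × 10^-25 kg·m/s
(b) Δv_min = 105.082 m/s
(c) λ_dB = 3.770 nm

Step-by-step:

(a) From the uncertainty principle:
Δp_min = ℏ/(2Δx) = (1.055e-34 J·s)/(2 × 3.000e-10 m) = 1.758e-25 kg·m/s

(b) The velocity uncertainty:
Δv = Δp/m = (1.758e-25 kg·m/s)/(1.673e-27 kg) = 1.051e+02 m/s = 105.082 m/s

(c) The de Broglie wavelength for this momentum:
λ = h/p = (6.626e-34 J·s)/(1.758e-25 kg·m/s) = 3.770e-09 m = 3.770 nm

Note: The de Broglie wavelength is comparable to the localization size, as expected from wave-particle duality.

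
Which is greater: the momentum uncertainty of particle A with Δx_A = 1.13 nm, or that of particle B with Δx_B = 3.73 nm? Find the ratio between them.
Particle A has the larger minimum momentum uncertainty, by a factor of 3.30.

For each particle, the minimum momentum uncertainty is Δp_min = ℏ/(2Δx):

Particle A: Δp_A = ℏ/(2×1.130e-09 m) = 4.666e-26 kg·m/s
Particle B: Δp_B = ℏ/(2×3.730e-09 m) = 1.414e-26 kg·m/s

Ratio: Δp_A/Δp_B = 3.30

Since Δp_min ∝ 1/Δx, the particle with smaller position uncertainty (A) has larger momentum uncertainty.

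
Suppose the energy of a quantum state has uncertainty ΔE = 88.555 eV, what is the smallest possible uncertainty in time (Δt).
3.716 as

Using the energy-time uncertainty principle:
ΔEΔt ≥ ℏ/2

The minimum uncertainty in time is:
Δt_min = ℏ/(2ΔE)
Δt_min = (1.055e-34 J·s) / (2 × 1.419e-17 J)
Δt_min = 3.716e-18 s = 3.716 as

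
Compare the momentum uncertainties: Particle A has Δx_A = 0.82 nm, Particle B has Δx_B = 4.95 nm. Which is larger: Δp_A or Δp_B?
Particle A has the larger minimum momentum uncertainty, by a factor of 6.04.

For each particle, the minimum momentum uncertainty is Δp_min = ℏ/(2Δx):

Particle A: Δp_A = ℏ/(2×8.200e-10 m) = 6.430e-26 kg·m/s
Particle B: Δp_B = ℏ/(2×4.950e-09 m) = 1.065e-26 kg·m/s

Ratio: Δp_A/Δp_B = 6.04

Since Δp_min ∝ 1/Δx, the particle with smaller position uncertainty (A) has larger momentum uncertainty.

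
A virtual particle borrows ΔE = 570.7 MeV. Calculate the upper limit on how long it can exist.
5.767 × 10^-25 s

Using the energy-time uncertainty principle:
ΔEΔt ≥ ℏ/2

For a virtual particle borrowing energy ΔE, the maximum lifetime is:
Δt_max = ℏ/(2ΔE)

Converting energy:
ΔE = 570.7 MeV = 9.144e-11 J

Δt_max = (1.055e-34 J·s) / (2 × 9.144e-11 J)
Δt_max = 5.767e-25 s = 5.767 × 10^-25 s

Virtual particles with higher borrowed energy exist for shorter times.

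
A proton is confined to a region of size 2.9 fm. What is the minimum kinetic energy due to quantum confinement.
616.820 keV

Using the uncertainty principle:

1. Position uncertainty: Δx ≈ 2.900e-15 m
2. Minimum momentum uncertainty: Δp = ℏ/(2Δx) = 1.818e-20 kg·m/s
3. Minimum kinetic energy:
   KE = (Δp)²/(2m) = (1.818e-20)²/(2 × 1.673e-27 kg)
   KE = 9.883e-14 J = 616.820 keV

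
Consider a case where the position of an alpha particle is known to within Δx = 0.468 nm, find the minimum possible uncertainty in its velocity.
16.956 m/s

Using the Heisenberg uncertainty principle and Δp = mΔv:
ΔxΔp ≥ ℏ/2
Δx(mΔv) ≥ ℏ/2

The minimum uncertainty in velocity is:
Δv_min = ℏ/(2mΔx)
Δv_min = (1.055e-34 J·s) / (2 × 6.645e-27 kg × 4.680e-10 m)
Δv_min = 1.696e+01 m/s = 16.956 m/s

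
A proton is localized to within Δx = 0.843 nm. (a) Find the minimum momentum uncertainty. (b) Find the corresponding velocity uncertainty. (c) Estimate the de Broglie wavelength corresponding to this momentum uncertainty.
(a) Δp_min = 6.255 × 10^-26 kg·m/s
(b) Δv_min = 37.396 m/s
(c) λ_dB = 10.593 nm

Step-by-step:

(a) From the uncertainty principle:
Δp_min = ℏ/(2Δx) = (1.055e-34 J·s)/(2 × 8.430e-10 m) = 6.255e-26 kg·m/s

(b) The velocity uncertainty:
Δv = Δp/m = (6.255e-26 kg·m/s)/(1.673e-27 kg) = 3.740e+01 m/s = 37.396 m/s

(c) The de Broglie wavelength for this momentum:
λ = h/p = (6.626e-34 J·s)/(6.255e-26 kg·m/s) = 1.059e-08 m = 10.593 nm

Note: The de Broglie wavelength is comparable to the localization size, as expected from wave-particle duality.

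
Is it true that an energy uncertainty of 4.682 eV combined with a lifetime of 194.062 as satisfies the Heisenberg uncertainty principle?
Yes, it satisfies the uncertainty relation.

Calculate the product ΔEΔt:
ΔE = 4.682 eV = 7.501e-19 J
ΔEΔt = (7.501e-19 J) × (1.941e-16 s)
ΔEΔt = 1.456e-34 J·s

Compare to the minimum allowed value ℏ/2:
ℏ/2 = 5.273e-35 J·s

Since ΔEΔt = 1.456e-34 J·s ≥ 5.273e-35 J·s = ℏ/2,
this satisfies the uncertainty relation.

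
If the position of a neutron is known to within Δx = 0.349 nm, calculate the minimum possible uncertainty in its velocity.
90.204 m/s

Using the Heisenberg uncertainty principle and Δp = mΔv:
ΔxΔp ≥ ℏ/2
Δx(mΔv) ≥ ℏ/2

The minimum uncertainty in velocity is:
Δv_min = ℏ/(2mΔx)
Δv_min = (1.055e-34 J·s) / (2 × 1.675e-27 kg × 3.490e-10 m)
Δv_min = 9.020e+01 m/s = 90.204 m/s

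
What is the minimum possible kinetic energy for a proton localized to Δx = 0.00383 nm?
353.636 meV

Localizing a particle requires giving it sufficient momentum uncertainty:

1. From uncertainty principle: Δp ≥ ℏ/(2Δx)
   Δp_min = (1.055e-34 J·s) / (2 × 3.830e-12 m)
   Δp_min = 1.377e-23 kg·m/s

2. This momentum uncertainty corresponds to kinetic energy:
   KE ≈ (Δp)²/(2m) = (1.377e-23)²/(2 × 1.673e-27 kg)
   KE = 5.666e-20 J = 353.636 meV

Tighter localization requires more energy.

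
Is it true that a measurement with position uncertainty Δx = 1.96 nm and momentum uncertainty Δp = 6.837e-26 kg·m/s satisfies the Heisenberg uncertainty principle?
Yes, it satisfies the uncertainty principle.

Calculate the product ΔxΔp:
ΔxΔp = (1.960e-09 m) × (6.837e-26 kg·m/s)
ΔxΔp = 1.340e-34 J·s

Compare to the minimum allowed value ℏ/2:
ℏ/2 = 5.273e-35 J·s

Since ΔxΔp = 1.340e-34 J·s ≥ 5.273e-35 J·s = ℏ/2,
the measurement satisfies the uncertainty principle.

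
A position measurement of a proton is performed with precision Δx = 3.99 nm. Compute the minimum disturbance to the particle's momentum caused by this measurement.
1.322 × 10^-26 kg·m/s

The uncertainty principle implies that measuring position disturbs momentum:
ΔxΔp ≥ ℏ/2

When we measure position with precision Δx, we necessarily introduce a momentum uncertainty:
Δp ≥ ℏ/(2Δx)
Δp_min = (1.055e-34 J·s) / (2 × 3.990e-09 m)
Δp_min = 1.322e-26 kg·m/s

The more precisely we measure position, the greater the momentum disturbance.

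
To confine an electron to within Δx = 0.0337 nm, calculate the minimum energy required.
8.387 eV

Localizing a particle requires giving it sufficient momentum uncertainty:

1. From uncertainty principle: Δp ≥ ℏ/(2Δx)
   Δp_min = (1.055e-34 J·s) / (2 × 3.370e-11 m)
   Δp_min = 1.565e-24 kg·m/s

2. This momentum uncertainty corresponds to kinetic energy:
   KE ≈ (Δp)²/(2m) = (1.565e-24)²/(2 × 9.109e-31 kg)
   KE = 1.344e-18 J = 8.387 eV

Tighter localization requires more energy.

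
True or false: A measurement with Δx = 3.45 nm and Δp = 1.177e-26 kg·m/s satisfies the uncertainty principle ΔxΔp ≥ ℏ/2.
No, it violates the uncertainty principle (impossible measurement).

Calculate the product ΔxΔp:
ΔxΔp = (3.450e-09 m) × (1.177e-26 kg·m/s)
ΔxΔp = 4.061e-35 J·s

Compare to the minimum allowed value ℏ/2:
ℏ/2 = 5.273e-35 J·s

Since ΔxΔp = 4.061e-35 J·s < 5.273e-35 J·s = ℏ/2,
the measurement violates the uncertainty principle.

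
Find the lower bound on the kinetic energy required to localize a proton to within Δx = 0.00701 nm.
105.565 meV

Localizing a particle requires giving it sufficient momentum uncertainty:

1. From uncertainty principle: Δp ≥ ℏ/(2Δx)
   Δp_min = (1.055e-34 J·s) / (2 × 7.010e-12 m)
   Δp_min = 7.522e-24 kg·m/s

2. This momentum uncertainty corresponds to kinetic energy:
   KE ≈ (Δp)²/(2m) = (7.522e-24)²/(2 × 1.673e-27 kg)
   KE = 1.691e-20 J = 105.565 meV

Tighter localization requires more energy.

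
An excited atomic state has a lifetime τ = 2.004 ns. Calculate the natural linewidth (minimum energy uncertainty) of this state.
164.225 neV

Using the energy-time uncertainty principle:
ΔEΔt ≥ ℏ/2

The lifetime τ represents the time uncertainty Δt.
The natural linewidth (minimum energy uncertainty) is:

ΔE = ℏ/(2τ)
ΔE = (1.055e-34 J·s) / (2 × 2.004e-09 s)
ΔE = 2.631e-26 J = 164.225 neV

This natural linewidth limits the precision of spectroscopic measurements.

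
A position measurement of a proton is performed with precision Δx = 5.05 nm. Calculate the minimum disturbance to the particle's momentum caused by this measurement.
1.044 × 10^-26 kg·m/s

The uncertainty principle implies that measuring position disturbs momentum:
ΔxΔp ≥ ℏ/2

When we measure position with precision Δx, we necessarily introduce a momentum uncertainty:
Δp ≥ ℏ/(2Δx)
Δp_min = (1.055e-34 J·s) / (2 × 5.050e-09 m)
Δp_min = 1.044e-26 kg·m/s

The more precisely we measure position, the greater the momentum disturbance.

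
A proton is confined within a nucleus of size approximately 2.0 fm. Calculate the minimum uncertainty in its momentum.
2.636 × 10^-20 kg·m/s

Using the Heisenberg uncertainty principle:
ΔxΔp ≥ ℏ/2

With Δx ≈ L = 2.000e-15 m (the confinement size):
Δp_min = ℏ/(2Δx)
Δp_min = (1.055e-34 J·s) / (2 × 2.000e-15 m)
Δp_min = 2.636e-20 kg·m/s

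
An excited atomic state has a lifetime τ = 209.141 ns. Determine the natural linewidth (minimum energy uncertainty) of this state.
1.574 neV

Using the energy-time uncertainty principle:
ΔEΔt ≥ ℏ/2

The lifetime τ represents the time uncertainty Δt.
The natural linewidth (minimum energy uncertainty) is:

ΔE = ℏ/(2τ)
ΔE = (1.055e-34 J·s) / (2 × 2.091e-07 s)
ΔE = 2.521e-28 J = 1.574 neV

This natural linewidth limits the precision of spectroscopic measurements.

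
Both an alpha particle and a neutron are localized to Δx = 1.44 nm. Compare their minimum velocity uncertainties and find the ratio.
The neutron has the larger minimum velocity uncertainty, by a ratio of 4.0.

For both particles, Δp_min = ℏ/(2Δx) = 3.662e-26 kg·m/s (same for both).

The velocity uncertainty is Δv = Δp/m:
- alpha particle: Δv = 3.662e-26 / 6.645e-27 = 5.511e+00 m/s = 5.511 m/s
- neutron: Δv = 3.662e-26 / 1.675e-27 = 2.186e+01 m/s = 21.862 m/s

Ratio: 2.186e+01 / 5.511e+00 = 4.0

The lighter particle has larger velocity uncertainty because Δv ∝ 1/m.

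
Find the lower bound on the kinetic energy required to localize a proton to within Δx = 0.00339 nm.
451.393 meV

Localizing a particle requires giving it sufficient momentum uncertainty:

1. From uncertainty principle: Δp ≥ ℏ/(2Δx)
   Δp_min = (1.055e-34 J·s) / (2 × 3.390e-12 m)
   Δp_min = 1.555e-23 kg·m/s

2. This momentum uncertainty corresponds to kinetic energy:
   KE ≈ (Δp)²/(2m) = (1.555e-23)²/(2 × 1.673e-27 kg)
   KE = 7.232e-20 J = 451.393 meV

Tighter localization requires more energy.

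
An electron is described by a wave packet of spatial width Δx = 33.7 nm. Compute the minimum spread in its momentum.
1.565 × 10^-27 kg·m/s

For a wave packet, the spatial width Δx and momentum spread Δp are related by the uncertainty principle:
ΔxΔp ≥ ℏ/2

The minimum momentum spread is:
Δp_min = ℏ/(2Δx)
Δp_min = (1.055e-34 J·s) / (2 × 3.370e-08 m)
Δp_min = 1.565e-27 kg·m/s

A wave packet cannot have both a well-defined position and well-defined momentum.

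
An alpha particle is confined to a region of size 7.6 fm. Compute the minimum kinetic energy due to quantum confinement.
22.607 keV

Using the uncertainty principle:

1. Position uncertainty: Δx ≈ 7.600e-15 m
2. Minimum momentum uncertainty: Δp = ℏ/(2Δx) = 6.938e-21 kg·m/s
3. Minimum kinetic energy:
   KE = (Δp)²/(2m) = (6.938e-21)²/(2 × 6.645e-27 kg)
   KE = 3.622e-15 J = 22.607 keV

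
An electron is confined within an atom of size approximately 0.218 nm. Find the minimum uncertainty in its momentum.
2.419 × 10^-25 kg·m/s

Using the Heisenberg uncertainty principle:
ΔxΔp ≥ ℏ/2

With Δx ≈ L = 2.180e-10 m (the confinement size):
Δp_min = ℏ/(2Δx)
Δp_min = (1.055e-34 J·s) / (2 × 2.180e-10 m)
Δp_min = 2.419e-25 kg·m/s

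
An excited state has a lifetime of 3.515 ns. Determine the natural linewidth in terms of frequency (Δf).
22.639 MHz

Using the energy-time uncertainty principle and E = hf:
ΔEΔt ≥ ℏ/2
hΔf·Δt ≥ ℏ/2

The minimum frequency uncertainty is:
Δf = ℏ/(2hτ) = 1/(4πτ)
Δf = 1/(4π × 3.515e-09 s)
Δf = 2.264e+07 Hz = 22.639 MHz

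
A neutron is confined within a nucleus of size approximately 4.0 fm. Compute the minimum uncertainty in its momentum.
1.318 × 10^-20 kg·m/s

Using the Heisenberg uncertainty principle:
ΔxΔp ≥ ℏ/2

With Δx ≈ L = 4.000e-15 m (the confinement size):
Δp_min = ℏ/(2Δx)
Δp_min = (1.055e-34 J·s) / (2 × 4.000e-15 m)
Δp_min = 1.318e-20 kg·m/s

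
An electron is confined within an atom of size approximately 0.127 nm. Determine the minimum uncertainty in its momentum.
4.152 × 10^-25 kg·m/s

Using the Heisenberg uncertainty principle:
ΔxΔp ≥ ℏ/2

With Δx ≈ L = 1.270e-10 m (the confinement size):
Δp_min = ℏ/(2Δx)
Δp_min = (1.055e-34 J·s) / (2 × 1.270e-10 m)
Δp_min = 4.152e-25 kg·m/s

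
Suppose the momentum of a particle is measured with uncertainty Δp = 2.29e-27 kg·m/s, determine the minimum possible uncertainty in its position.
23.026 nm

Using the Heisenberg uncertainty principle:
ΔxΔp ≥ ℏ/2

The minimum uncertainty in position is:
Δx_min = ℏ/(2Δp)
Δx_min = (1.055e-34 J·s) / (2 × 2.290e-27 kg·m/s)
Δx_min = 2.303e-08 m = 23.026 nm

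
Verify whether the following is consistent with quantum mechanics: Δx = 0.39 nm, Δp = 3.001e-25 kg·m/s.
Yes, it satisfies the uncertainty principle.

Calculate the product ΔxΔp:
ΔxΔp = (3.900e-10 m) × (3.001e-25 kg·m/s)
ΔxΔp = 1.170e-34 J·s

Compare to the minimum allowed value ℏ/2:
ℏ/2 = 5.273e-35 J·s

Since ΔxΔp = 1.170e-34 J·s ≥ 5.273e-35 J·s = ℏ/2,
the measurement satisfies the uncertainty principle.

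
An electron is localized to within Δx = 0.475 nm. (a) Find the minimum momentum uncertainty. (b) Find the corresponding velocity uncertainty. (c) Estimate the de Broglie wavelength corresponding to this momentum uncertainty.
(a) Δp_min = 1.110 × 10^-25 kg·m/s
(b) Δv_min = 121.861 km/s
(c) λ_dB = 5.969 nm

Step-by-step:

(a) From the uncertainty principle:
Δp_min = ℏ/(2Δx) = (1.055e-34 J·s)/(2 × 4.750e-10 m) = 1.110e-25 kg·m/s

(b) The velocity uncertainty:
Δv = Δp/m = (1.110e-25 kg·m/s)/(9.109e-31 kg) = 1.219e+05 m/s = 121.861 km/s

(c) The de Broglie wavelength for this momentum:
λ = h/p = (6.626e-34 J·s)/(1.110e-25 kg·m/s) = 5.969e-09 m = 5.969 nm

Note: The de Broglie wavelength is comparable to the localization size, as expected from wave-particle duality.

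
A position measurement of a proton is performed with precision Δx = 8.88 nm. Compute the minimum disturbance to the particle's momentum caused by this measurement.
5.938 × 10^-27 kg·m/s

The uncertainty principle implies that measuring position disturbs momentum:
ΔxΔp ≥ ℏ/2

When we measure position with precision Δx, we necessarily introduce a momentum uncertainty:
Δp ≥ ℏ/(2Δx)
Δp_min = (1.055e-34 J·s) / (2 × 8.880e-09 m)
Δp_min = 5.938e-27 kg·m/s

The more precisely we measure position, the greater the momentum disturbance.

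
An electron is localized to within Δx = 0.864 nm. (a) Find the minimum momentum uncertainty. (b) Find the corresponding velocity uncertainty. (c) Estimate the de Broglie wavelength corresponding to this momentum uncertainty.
(a) Δp_min = 6.103 × 10^-26 kg·m/s
(b) Δv_min = 66.995 km/s
(c) λ_dB = 10.857 nm

Step-by-step:

(a) From the uncertainty principle:
Δp_min = ℏ/(2Δx) = (1.055e-34 J·s)/(2 × 8.640e-10 m) = 6.103e-26 kg·m/s

(b) The velocity uncertainty:
Δv = Δp/m = (6.103e-26 kg·m/s)/(9.109e-31 kg) = 6.700e+04 m/s = 66.995 km/s

(c) The de Broglie wavelength for this momentum:
λ = h/p = (6.626e-34 J·s)/(6.103e-26 kg·m/s) = 1.086e-08 m = 10.857 nm

Note: The de Broglie wavelength is comparable to the localization size, as expected from wave-particle duality.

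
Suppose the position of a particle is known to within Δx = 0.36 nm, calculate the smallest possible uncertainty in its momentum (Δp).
1.465 × 10^-25 kg·m/s

Using the Heisenberg uncertainty principle:
ΔxΔp ≥ ℏ/2

The minimum uncertainty in momentum is:
Δp_min = ℏ/(2Δx)
Δp_min = (1.055e-34 J·s) / (2 × 3.600e-10 m)
Δp_min = 1.465e-25 kg·m/s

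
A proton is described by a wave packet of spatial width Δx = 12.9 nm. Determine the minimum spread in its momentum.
4.087 × 10^-27 kg·m/s

For a wave packet, the spatial width Δx and momentum spread Δp are related by the uncertainty principle:
ΔxΔp ≥ ℏ/2

The minimum momentum spread is:
Δp_min = ℏ/(2Δx)
Δp_min = (1.055e-34 J·s) / (2 × 1.290e-08 m)
Δp_min = 4.087e-27 kg·m/s

A wave packet cannot have both a well-defined position and well-defined momentum.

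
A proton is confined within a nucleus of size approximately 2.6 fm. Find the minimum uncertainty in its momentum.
2.028 × 10^-20 kg·m/s

Using the Heisenberg uncertainty principle:
ΔxΔp ≥ ℏ/2

With Δx ≈ L = 2.600e-15 m (the confinement size):
Δp_min = ℏ/(2Δx)
Δp_min = (1.055e-34 J·s) / (2 × 2.600e-15 m)
Δp_min = 2.028e-20 kg·m/s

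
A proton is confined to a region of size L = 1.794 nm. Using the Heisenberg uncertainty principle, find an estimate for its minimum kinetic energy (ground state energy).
1.612 μeV

Using the uncertainty principle to estimate ground state energy:

1. The position uncertainty is approximately the confinement size:
   Δx ≈ L = 1.794e-09 m

2. From ΔxΔp ≥ ℏ/2, the minimum momentum uncertainty is:
   Δp ≈ ℏ/(2L) = 2.939e-26 kg·m/s

3. The kinetic energy is approximately:
   KE ≈ (Δp)²/(2m) = (2.939e-26)²/(2 × 1.673e-27 kg)
   KE ≈ 2.582e-25 J = 1.612 μeV

This is an order-of-magnitude estimate of the ground state energy.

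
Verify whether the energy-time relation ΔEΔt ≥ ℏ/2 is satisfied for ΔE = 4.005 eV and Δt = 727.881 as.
Yes, it satisfies the uncertainty relation.

Calculate the product ΔEΔt:
ΔE = 4.005 eV = 6.417e-19 J
ΔEΔt = (6.417e-19 J) × (7.279e-16 s)
ΔEΔt = 4.671e-34 J·s

Compare to the minimum allowed value ℏ/2:
ℏ/2 = 5.273e-35 J·s

Since ΔEΔt = 4.671e-34 J·s ≥ 5.273e-35 J·s = ℏ/2,
this satisfies the uncertainty relation.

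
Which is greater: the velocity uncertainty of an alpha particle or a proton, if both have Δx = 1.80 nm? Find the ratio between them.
The proton has the larger minimum velocity uncertainty, by a ratio of 4.0.

For both particles, Δp_min = ℏ/(2Δx) = 2.929e-26 kg·m/s (same for both).

The velocity uncertainty is Δv = Δp/m:
- alpha particle: Δv = 2.929e-26 / 6.645e-27 = 4.409e+00 m/s = 4.409 m/s
- proton: Δv = 2.929e-26 / 1.673e-27 = 1.751e+01 m/s = 17.514 m/s

Ratio: 1.751e+01 / 4.409e+00 = 4.0

The lighter particle has larger velocity uncertainty because Δv ∝ 1/m.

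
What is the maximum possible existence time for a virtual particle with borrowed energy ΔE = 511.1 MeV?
6.439 × 10^-25 s

Using the energy-time uncertainty principle:
ΔEΔt ≥ ℏ/2

For a virtual particle borrowing energy ΔE, the maximum lifetime is:
Δt_max = ℏ/(2ΔE)

Converting energy:
ΔE = 511.1 MeV = 8.189e-11 J

Δt_max = (1.055e-34 J·s) / (2 × 8.189e-11 J)
Δt_max = 6.439e-25 s = 6.439 × 10^-25 s

Virtual particles with higher borrowed energy exist for shorter times.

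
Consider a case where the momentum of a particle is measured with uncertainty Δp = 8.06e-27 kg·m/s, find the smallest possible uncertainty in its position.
6.542 nm

Using the Heisenberg uncertainty principle:
ΔxΔp ≥ ℏ/2

The minimum uncertainty in position is:
Δx_min = ℏ/(2Δp)
Δx_min = (1.055e-34 J·s) / (2 × 8.060e-27 kg·m/s)
Δx_min = 6.542e-09 m = 6.542 nm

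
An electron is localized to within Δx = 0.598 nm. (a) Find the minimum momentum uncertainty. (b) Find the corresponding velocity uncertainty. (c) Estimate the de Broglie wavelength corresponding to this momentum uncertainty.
(a) Δp_min = 8.817 × 10^-26 kg·m/s
(b) Δv_min = 96.796 km/s
(c) λ_dB = 7.515 nm

Step-by-step:

(a) From the uncertainty principle:
Δp_min = ℏ/(2Δx) = (1.055e-34 J·s)/(2 × 5.980e-10 m) = 8.817e-26 kg·m/s

(b) The velocity uncertainty:
Δv = Δp/m = (8.817e-26 kg·m/s)/(9.109e-31 kg) = 9.680e+04 m/s = 96.796 km/s

(c) The de Broglie wavelength for this momentum:
λ = h/p = (6.626e-34 J·s)/(8.817e-26 kg·m/s) = 7.515e-09 m = 7.515 nm

Note: The de Broglie wavelength is comparable to the localization size, as expected from wave-particle duality.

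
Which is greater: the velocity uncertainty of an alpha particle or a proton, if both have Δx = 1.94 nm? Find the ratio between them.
The proton has the larger minimum velocity uncertainty, by a ratio of 4.0.

For both particles, Δp_min = ℏ/(2Δx) = 2.718e-26 kg·m/s (same for both).

The velocity uncertainty is Δv = Δp/m:
- alpha particle: Δv = 2.718e-26 / 6.645e-27 = 4.090e+00 m/s = 4.090 m/s
- proton: Δv = 2.718e-26 / 1.673e-27 = 1.625e+01 m/s = 16.250 m/s

Ratio: 1.625e+01 / 4.090e+00 = 4.0

The lighter particle has larger velocity uncertainty because Δv ∝ 1/m.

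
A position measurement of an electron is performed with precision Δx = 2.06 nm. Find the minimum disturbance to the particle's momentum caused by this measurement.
2.560 × 10^-26 kg·m/s

The uncertainty principle implies that measuring position disturbs momentum:
ΔxΔp ≥ ℏ/2

When we measure position with precision Δx, we necessarily introduce a momentum uncertainty:
Δp ≥ ℏ/(2Δx)
Δp_min = (1.055e-34 J·s) / (2 × 2.060e-09 m)
Δp_min = 2.560e-26 kg·m/s

The more precisely we measure position, the greater the momentum disturbance.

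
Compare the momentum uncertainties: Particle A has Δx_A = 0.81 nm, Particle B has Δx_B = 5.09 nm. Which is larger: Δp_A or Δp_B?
Particle A has the larger minimum momentum uncertainty, by a factor of 6.28.

For each particle, the minimum momentum uncertainty is Δp_min = ℏ/(2Δx):

Particle A: Δp_A = ℏ/(2×8.100e-10 m) = 6.510e-26 kg·m/s
Particle B: Δp_B = ℏ/(2×5.090e-09 m) = 1.036e-26 kg·m/s

Ratio: Δp_A/Δp_B = 6.28

Since Δp_min ∝ 1/Δx, the particle with smaller position uncertainty (A) has larger momentum uncertainty.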